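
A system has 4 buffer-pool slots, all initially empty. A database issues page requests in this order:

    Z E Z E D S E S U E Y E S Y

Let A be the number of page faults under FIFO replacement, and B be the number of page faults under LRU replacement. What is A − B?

1

Under FIFO: F F . . F F . . F . F F . . → 7 faults.
Under LRU: F F . . F F . . F . F . . . → 6 faults.
A − B = 7 − 6 = 1.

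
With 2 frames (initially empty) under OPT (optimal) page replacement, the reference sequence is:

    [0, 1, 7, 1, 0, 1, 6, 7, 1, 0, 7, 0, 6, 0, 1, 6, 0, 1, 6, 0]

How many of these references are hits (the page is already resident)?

0 -> fault, frames {0}
1 -> fault, frames {0,1}
7 -> fault, evict 0, frames {1,7}
1 -> hit
0 -> fault, evict 7, frames {1,0}
1 -> hit
6 -> fault, evict 0, frames {1,6}
7 -> fault, evict 6, frames {1,7}
1 -> hit
0 -> fault, evict 1, frames {7,0}
7 -> hit
0 -> hit
6 -> fault, evict 7, frames {0,6}
0 -> hit
1 -> fault, evict 0, frames {6,1}
6 -> hit
0 -> fault, evict 6, frames {1,0}
1 -> hit
6 -> fault, evict 1, frames {0,6}
0 -> hit
Hits: 9.

9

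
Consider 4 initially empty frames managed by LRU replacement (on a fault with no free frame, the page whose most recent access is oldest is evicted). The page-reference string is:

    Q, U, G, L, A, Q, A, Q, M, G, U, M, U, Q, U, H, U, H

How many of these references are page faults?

Q -> miss, frames [Q]
U -> miss, frames [Q, U]
G -> miss, frames [Q, U, G]
L -> miss, frames [Q, U, G, L]
A -> miss, evict Q, frames [U, G, L, A]
Q -> miss, evict U, frames [G, L, A, Q]
A -> hit
Q -> hit
M -> miss, evict G, frames [L, A, Q, M]
G -> miss, evict L, frames [A, Q, M, G]
U -> miss, evict A, frames [Q, M, G, U]
M -> hit
U -> hit
Q -> hit
U -> hit
H -> miss, evict G, frames [M, Q, U, H]
U -> hit
H -> hit
Page faults: 10.

10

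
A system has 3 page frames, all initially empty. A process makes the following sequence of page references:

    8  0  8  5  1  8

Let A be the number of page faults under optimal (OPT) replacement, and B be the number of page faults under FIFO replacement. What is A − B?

Under OPT: F F . F F . → 4 faults.
Under FIFO: F F . F F F → 5 faults.
A − B = 4 − 5 = -1.

-1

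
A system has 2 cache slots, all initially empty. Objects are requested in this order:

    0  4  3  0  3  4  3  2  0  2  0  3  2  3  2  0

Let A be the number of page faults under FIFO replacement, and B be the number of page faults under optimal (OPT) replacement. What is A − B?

Under FIFO: F F F F . F F F F . . F F . . F → 11 faults.
Under OPT: F F F . . F . F F . . F . . . F → 8 faults.
A − B = 11 − 8 = 3.

3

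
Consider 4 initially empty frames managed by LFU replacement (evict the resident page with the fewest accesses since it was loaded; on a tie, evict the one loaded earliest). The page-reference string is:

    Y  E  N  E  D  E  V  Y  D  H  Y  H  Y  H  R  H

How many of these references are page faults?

8

Y -> fault, frames [Y]
E -> fault, frames [Y, E]
N -> fault, frames [Y, E, N]
E -> hit
D -> fault, frames [Y, E, N, D]
E -> hit
V -> fault, evict Y, frames [E, N, D, V]
Y -> fault, evict N, frames [E, D, V, Y]
D -> hit
H -> fault, evict V, frames [E, D, Y, H]
Y -> hit
H -> hit
Y -> hit
H -> hit
R -> fault, evict D, frames [E, Y, H, R]
H -> hit
Page faults: 8.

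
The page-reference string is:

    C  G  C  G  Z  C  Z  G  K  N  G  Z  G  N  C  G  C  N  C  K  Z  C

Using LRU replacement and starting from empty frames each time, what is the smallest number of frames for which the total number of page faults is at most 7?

f=1: 22 faults
f=2: 16 faults
f=3: 9 faults
f=4: 8 faults
f=5: 5 faults
Smallest f with faults ≤ 7 is 5.

5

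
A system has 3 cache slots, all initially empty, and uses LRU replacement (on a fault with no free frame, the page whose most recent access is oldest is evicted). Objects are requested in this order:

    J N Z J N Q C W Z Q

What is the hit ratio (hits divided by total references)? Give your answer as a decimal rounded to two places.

0.20

J -> fault, frames {J}
N -> fault, frames {J,N}
Z -> fault, frames {J,N,Z}
J -> hit
N -> hit
Q -> fault, evict Z, frames {J,N,Q}
C -> fault, evict J, frames {N,Q,C}
W -> fault, evict N, frames {Q,C,W}
Z -> fault, evict Q, frames {C,W,Z}
Q -> fault, evict C, frames {W,Z,Q}
Hits: 2 of 10 references → 2/10 = 0.2000.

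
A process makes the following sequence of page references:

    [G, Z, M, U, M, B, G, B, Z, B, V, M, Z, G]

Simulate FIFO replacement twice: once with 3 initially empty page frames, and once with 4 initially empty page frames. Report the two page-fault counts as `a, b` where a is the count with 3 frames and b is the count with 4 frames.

3 frames: F F F F . F F . F . F F . F → 10 faults.
4 frames: F F F F . F F . F . F F . . → 9 faults.
9 < 10: adding a frame reduced faults, as is typical.

10, 9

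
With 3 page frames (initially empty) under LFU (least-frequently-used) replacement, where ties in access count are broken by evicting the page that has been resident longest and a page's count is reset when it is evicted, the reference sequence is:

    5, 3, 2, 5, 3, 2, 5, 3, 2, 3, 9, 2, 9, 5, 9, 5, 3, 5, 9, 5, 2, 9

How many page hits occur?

5 -> miss, frames {5}
3 -> miss, frames {5,3}
2 -> miss, frames {5,3,2}
5 -> hit
3 -> hit
2 -> hit
5 -> hit
3 -> hit
2 -> hit
3 -> hit
9 -> miss, evict 5, frames {3,2,9}
2 -> hit
9 -> hit
5 -> miss, evict 9, frames {3,2,5}
9 -> miss, evict 5, frames {3,2,9}
5 -> miss, evict 9, frames {3,2,5}
3 -> hit
5 -> hit
9 -> miss, evict 5, frames {3,2,9}
5 -> miss, evict 9, frames {3,2,5}
2 -> hit
9 -> miss, evict 5, frames {3,2,9}
Hits: 12.

12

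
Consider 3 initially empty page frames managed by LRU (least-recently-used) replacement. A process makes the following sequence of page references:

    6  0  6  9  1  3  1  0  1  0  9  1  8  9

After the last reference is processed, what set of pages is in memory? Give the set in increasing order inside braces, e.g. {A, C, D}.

{1, 8, 9}

6 -> fault, frames (6)
0 -> fault, frames (6 0)
6 -> hit
9 -> fault, frames (0 6 9)
1 -> fault, evict 0, frames (6 9 1)
3 -> fault, evict 6, frames (9 1 3)
1 -> hit
0 -> fault, evict 9, frames (3 1 0)
1 -> hit
0 -> hit
9 -> fault, evict 3, frames (1 0 9)
1 -> hit
8 -> fault, evict 0, frames (9 1 8)
9 -> hit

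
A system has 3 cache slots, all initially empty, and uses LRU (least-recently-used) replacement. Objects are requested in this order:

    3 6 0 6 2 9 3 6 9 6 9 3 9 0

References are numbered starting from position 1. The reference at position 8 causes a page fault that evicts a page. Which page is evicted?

pos 1: 3 -> miss, frames {3}
pos 2: 6 -> miss, frames {3,6}
pos 3: 0 -> miss, frames {3,6,0}
pos 4: 6 -> hit
pos 5: 2 -> miss, evict 3, frames {0,6,2}
pos 6: 9 -> miss, evict 0, frames {6,2,9}
pos 7: 3 -> miss, evict 6, frames {2,9,3}
pos 8: 6 -> miss, evict 2, frames {9,3,6}
At position 8, page 2 is evicted.

2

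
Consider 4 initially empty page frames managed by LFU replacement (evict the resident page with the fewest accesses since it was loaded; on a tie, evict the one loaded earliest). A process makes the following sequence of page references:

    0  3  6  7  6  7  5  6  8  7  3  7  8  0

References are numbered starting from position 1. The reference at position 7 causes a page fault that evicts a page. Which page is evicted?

0

pos 1: 0 -> fault, frames (0)
pos 2: 3 -> fault, frames (0 3)
pos 3: 6 -> fault, frames (0 3 6)
pos 4: 7 -> fault, frames (0 3 6 7)
pos 5: 6 -> hit
pos 6: 7 -> hit
pos 7: 5 -> fault, evict 0, frames (3 6 7 5)
At position 7, page 0 is evicted.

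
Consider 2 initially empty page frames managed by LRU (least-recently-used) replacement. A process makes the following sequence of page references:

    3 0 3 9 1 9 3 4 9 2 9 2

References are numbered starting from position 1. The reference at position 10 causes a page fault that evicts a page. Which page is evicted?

pos 1: 3: miss, frames {3}
pos 2: 0: miss, frames {3,0}
pos 3: 3: hit
pos 4: 9: miss, evict 0, frames {3,9}
pos 5: 1: miss, evict 3, frames {9,1}
pos 6: 9: hit
pos 7: 3: miss, evict 1, frames {9,3}
pos 8: 4: miss, evict 9, frames {3,4}
pos 9: 9: miss, evict 3, frames {4,9}
pos 10: 2: miss, evict 4, frames {9,2}
At position 10, page 4 is evicted.

4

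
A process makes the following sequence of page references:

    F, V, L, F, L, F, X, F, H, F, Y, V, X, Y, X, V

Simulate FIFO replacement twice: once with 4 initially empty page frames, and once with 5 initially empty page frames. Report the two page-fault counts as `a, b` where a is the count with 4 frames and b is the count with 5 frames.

9, 6

4 frames: F F F . . . F . F F F F F . . . → 9 faults.
5 frames: F F F . . . F . F . F . . . . . → 6 faults.
6 < 9: adding a frame reduced faults, as is typical.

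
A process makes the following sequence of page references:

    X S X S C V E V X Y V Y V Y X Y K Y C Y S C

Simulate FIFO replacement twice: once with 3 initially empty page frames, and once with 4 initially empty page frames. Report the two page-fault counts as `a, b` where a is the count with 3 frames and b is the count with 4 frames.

12, 10

3 frames: F F . . F F F . F F F . . . . . F . F F F . → 12 faults.
4 frames: F F . . F F F . F F . . . . . . F . F . F . → 10 faults.
10 < 12: adding a frame reduced faults, as is typical.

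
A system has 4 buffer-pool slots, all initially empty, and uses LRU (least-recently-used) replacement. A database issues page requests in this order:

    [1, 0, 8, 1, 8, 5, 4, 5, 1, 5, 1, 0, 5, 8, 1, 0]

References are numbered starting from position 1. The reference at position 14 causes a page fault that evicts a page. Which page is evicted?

pos 1: 1 → miss, frames {1}
pos 2: 0 → miss, frames {1,0}
pos 3: 8 → miss, frames {1,0,8}
pos 4: 1 → hit
pos 5: 8 → hit
pos 6: 5 → miss, frames {0,1,8,5}
pos 7: 4 → miss, evict 0, frames {1,8,5,4}
pos 8: 5 → hit
pos 9: 1 → hit
pos 10: 5 → hit
pos 11: 1 → hit
pos 12: 0 → miss, evict 8, frames {4,5,1,0}
pos 13: 5 → hit
pos 14: 8 → miss, evict 4, frames {1,0,5,8}
At position 14, page 4 is evicted.

4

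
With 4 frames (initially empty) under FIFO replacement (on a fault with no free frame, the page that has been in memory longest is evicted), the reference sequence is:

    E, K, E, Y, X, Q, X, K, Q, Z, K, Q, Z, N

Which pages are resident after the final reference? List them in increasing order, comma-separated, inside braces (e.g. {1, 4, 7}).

{K, N, Q, Z}

E -> miss, frames [E]
K -> miss, frames [E, K]
E -> hit
Y -> miss, frames [E, K, Y]
X -> miss, frames [E, K, Y, X]
Q -> miss, evict E, frames [K, Y, X, Q]
X -> hit
K -> hit
Q -> hit
Z -> miss, evict K, frames [Y, X, Q, Z]
K -> miss, evict Y, frames [X, Q, Z, K]
Q -> hit
Z -> hit
N -> miss, evict X, frames [Q, Z, K, N]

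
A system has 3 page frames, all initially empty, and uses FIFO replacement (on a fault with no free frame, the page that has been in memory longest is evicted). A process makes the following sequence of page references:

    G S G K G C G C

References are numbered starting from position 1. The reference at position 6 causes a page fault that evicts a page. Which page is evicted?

pos 1: G: miss, frames (G)
pos 2: S: miss, frames (G S)
pos 3: G: hit
pos 4: K: miss, frames (G S K)
pos 5: G: hit
pos 6: C: miss, evict G, frames (S K C)
At position 6, page G is evicted.

G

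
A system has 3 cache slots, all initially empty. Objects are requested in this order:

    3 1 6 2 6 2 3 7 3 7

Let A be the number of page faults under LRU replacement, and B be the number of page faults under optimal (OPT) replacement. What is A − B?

1

Under LRU: F F F F . . F F . . → 6 faults.
Under OPT: F F F F . . . F . . → 5 faults.
A − B = 6 − 5 = 1.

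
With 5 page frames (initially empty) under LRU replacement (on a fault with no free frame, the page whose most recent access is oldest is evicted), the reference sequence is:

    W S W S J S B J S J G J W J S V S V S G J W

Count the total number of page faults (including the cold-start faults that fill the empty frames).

6

W → miss, frames (W)
S → miss, frames (W S)
W → hit
S → hit
J → miss, frames (W S J)
S → hit
B → miss, frames (W J S B)
J → hit
S → hit
J → hit
G → miss, frames (W B S J G)
J → hit
W → hit
J → hit
S → hit
V → miss, evict B, frames (G W J S V)
S → hit
V → hit
S → hit
G → hit
J → hit
W → hit
Page faults: 6.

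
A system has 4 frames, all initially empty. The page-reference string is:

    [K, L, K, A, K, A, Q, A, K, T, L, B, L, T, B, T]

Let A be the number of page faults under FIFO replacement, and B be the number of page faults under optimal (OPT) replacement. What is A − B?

Under FIFO: F F . F . . F . . F . F F . . . → 7 faults.
Under OPT: F F . F . . F . . F . F . . . . → 6 faults.
A − B = 7 − 6 = 1.

1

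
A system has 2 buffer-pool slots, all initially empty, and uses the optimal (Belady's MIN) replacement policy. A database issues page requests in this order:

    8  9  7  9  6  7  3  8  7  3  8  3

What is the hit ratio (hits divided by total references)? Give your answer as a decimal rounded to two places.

0.42

8 -> fault, frames (8)
9 -> fault, frames (8 9)
7 -> fault, evict 8, frames (9 7)
9 -> hit
6 -> fault, evict 9, frames (7 6)
7 -> hit
3 -> fault, evict 6, frames (7 3)
8 -> fault, evict 3, frames (7 8)
7 -> hit
3 -> fault, evict 7, frames (8 3)
8 -> hit
3 -> hit
Hits: 5 of 12 references → 5/12 = 0.4167.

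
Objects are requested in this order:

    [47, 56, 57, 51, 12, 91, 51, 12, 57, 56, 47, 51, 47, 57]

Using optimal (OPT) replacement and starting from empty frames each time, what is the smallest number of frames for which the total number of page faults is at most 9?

f=1: 14 faults
f=2: 11 faults
f=3: 9 faults
f=4: 8 faults
f=5: 7 faults
f=6: 6 faults
Smallest f with faults ≤ 9 is 3.

3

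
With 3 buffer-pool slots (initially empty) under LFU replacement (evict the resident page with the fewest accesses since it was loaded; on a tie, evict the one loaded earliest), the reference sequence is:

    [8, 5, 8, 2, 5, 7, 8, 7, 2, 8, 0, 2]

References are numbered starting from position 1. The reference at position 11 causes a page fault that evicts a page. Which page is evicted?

2

pos 1: 8: miss, frames (8)
pos 2: 5: miss, frames (8 5)
pos 3: 8: hit
pos 4: 2: miss, frames (8 5 2)
pos 5: 5: hit
pos 6: 7: miss, evict 2, frames (8 5 7)
pos 7: 8: hit
pos 8: 7: hit
pos 9: 2: miss, evict 5, frames (8 7 2)
pos 10: 8: hit
pos 11: 0: miss, evict 2, frames (8 7 0)
At position 11, page 2 is evicted.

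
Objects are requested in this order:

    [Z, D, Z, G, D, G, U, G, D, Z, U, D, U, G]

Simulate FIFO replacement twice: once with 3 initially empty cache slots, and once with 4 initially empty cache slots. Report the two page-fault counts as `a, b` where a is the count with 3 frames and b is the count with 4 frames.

3 frames: F F . F . . F . . F . F . F → 7 faults.
4 frames: F F . F . . F . . . . . . . → 4 faults.
4 < 7: adding a frame reduced faults, as is typical.

7, 4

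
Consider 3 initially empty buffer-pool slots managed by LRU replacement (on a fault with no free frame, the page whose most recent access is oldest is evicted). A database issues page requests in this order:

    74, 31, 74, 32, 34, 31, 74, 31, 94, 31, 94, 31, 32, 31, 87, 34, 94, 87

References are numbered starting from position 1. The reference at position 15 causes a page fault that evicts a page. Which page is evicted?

pos 1: 74: miss, frames [74]
pos 2: 31: miss, frames [74, 31]
pos 3: 74: hit
pos 4: 32: miss, frames [31, 74, 32]
pos 5: 34: miss, evict 31, frames [74, 32, 34]
pos 6: 31: miss, evict 74, frames [32, 34, 31]
pos 7: 74: miss, evict 32, frames [34, 31, 74]
pos 8: 31: hit
pos 9: 94: miss, evict 34, frames [74, 31, 94]
pos 10: 31: hit
pos 11: 94: hit
pos 12: 31: hit
pos 13: 32: miss, evict 74, frames [94, 31, 32]
pos 14: 31: hit
pos 15: 87: miss, evict 94, frames [32, 31, 87]
At position 15, page 94 is evicted.

94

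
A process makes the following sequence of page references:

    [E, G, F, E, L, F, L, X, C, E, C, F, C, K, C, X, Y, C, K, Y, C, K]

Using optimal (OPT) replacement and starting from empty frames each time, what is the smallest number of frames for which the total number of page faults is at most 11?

f=1: 22 faults
f=2: 13 faults
f=3: 9 faults
f=4: 8 faults
f=5: 8 faults
f=6: 8 faults
f=7: 8 faults
f=8: 8 faults
Smallest f with faults ≤ 11 is 3.

3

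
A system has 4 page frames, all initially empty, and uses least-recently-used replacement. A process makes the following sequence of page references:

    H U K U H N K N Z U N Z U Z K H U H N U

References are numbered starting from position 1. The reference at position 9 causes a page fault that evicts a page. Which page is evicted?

pos 1: H: fault, frames {H}
pos 2: U: fault, frames {H,U}
pos 3: K: fault, frames {H,U,K}
pos 4: U: hit
pos 5: H: hit
pos 6: N: fault, frames {K,U,H,N}
pos 7: K: hit
pos 8: N: hit
pos 9: Z: fault, evict U, frames {H,K,N,Z}
At position 9, page U is evicted.

U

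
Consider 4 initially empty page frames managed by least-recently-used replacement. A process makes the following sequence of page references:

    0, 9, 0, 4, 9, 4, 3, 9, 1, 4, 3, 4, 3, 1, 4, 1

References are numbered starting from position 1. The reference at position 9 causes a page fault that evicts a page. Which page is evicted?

0

pos 1: 0: fault, frames {0}
pos 2: 9: fault, frames {0,9}
pos 3: 0: hit
pos 4: 4: fault, frames {9,0,4}
pos 5: 9: hit
pos 6: 4: hit
pos 7: 3: fault, frames {0,9,4,3}
pos 8: 9: hit
pos 9: 1: fault, evict 0, frames {4,3,9,1}
At position 9, page 0 is evicted.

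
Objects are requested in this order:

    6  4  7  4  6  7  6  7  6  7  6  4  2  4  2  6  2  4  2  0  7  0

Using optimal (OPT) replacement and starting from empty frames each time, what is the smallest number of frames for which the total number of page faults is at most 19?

f=1: 22 faults
f=2: 10 faults
f=3: 6 faults
f=4: 5 faults
f=5: 5 faults
Smallest f with faults ≤ 19 is 2.

2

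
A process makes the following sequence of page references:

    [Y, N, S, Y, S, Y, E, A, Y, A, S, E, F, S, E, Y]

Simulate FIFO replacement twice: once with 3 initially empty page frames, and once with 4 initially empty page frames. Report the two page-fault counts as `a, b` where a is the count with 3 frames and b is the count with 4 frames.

10, 9

3 frames: F F F . . . F F F . F F F . . F → 10 faults.
4 frames: F F F . . . F F F . . . F F F . → 9 faults.
9 < 10: adding a frame reduced faults, as is typical.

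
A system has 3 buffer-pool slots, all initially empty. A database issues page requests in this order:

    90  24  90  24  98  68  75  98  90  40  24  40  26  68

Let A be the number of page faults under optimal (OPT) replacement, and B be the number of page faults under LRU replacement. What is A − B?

-1

Under OPT: F F . . F F F . . F F . F F → 9 faults.
Under LRU: F F . . F F F . F F F . F F → 10 faults.
A − B = 9 − 10 = -1.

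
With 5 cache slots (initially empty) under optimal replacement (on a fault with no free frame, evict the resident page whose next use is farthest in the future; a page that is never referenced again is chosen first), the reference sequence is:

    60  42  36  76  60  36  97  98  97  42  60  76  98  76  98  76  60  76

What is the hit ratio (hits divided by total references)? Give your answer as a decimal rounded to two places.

0.67

60 -> miss, frames [60]
42 -> miss, frames [60, 42]
36 -> miss, frames [60, 42, 36]
76 -> miss, frames [60, 42, 36, 76]
60 -> hit
36 -> hit
97 -> miss, frames [60, 42, 36, 76, 97]
98 -> miss, evict 36, frames [60, 42, 76, 97, 98]
97 -> hit
42 -> hit
60 -> hit
76 -> hit
98 -> hit
76 -> hit
98 -> hit
76 -> hit
60 -> hit
76 -> hit
Hits: 12 of 18 references → 12/18 = 0.6667.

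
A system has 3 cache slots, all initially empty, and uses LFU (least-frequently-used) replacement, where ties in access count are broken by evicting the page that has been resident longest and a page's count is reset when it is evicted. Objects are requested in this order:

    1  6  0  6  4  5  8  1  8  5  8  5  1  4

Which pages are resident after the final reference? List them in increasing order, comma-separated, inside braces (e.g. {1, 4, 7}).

{4, 5, 8}

1 → fault, frames {1}
6 → fault, frames {1,6}
0 → fault, frames {1,6,0}
6 → hit
4 → fault, evict 1, frames {6,0,4}
5 → fault, evict 0, frames {6,4,5}
8 → fault, evict 4, frames {6,5,8}
1 → fault, evict 5, frames {6,8,1}
8 → hit
5 → fault, evict 1, frames {6,8,5}
8 → hit
5 → hit
1 → fault, evict 6, frames {8,5,1}
4 → fault, evict 1, frames {8,5,4}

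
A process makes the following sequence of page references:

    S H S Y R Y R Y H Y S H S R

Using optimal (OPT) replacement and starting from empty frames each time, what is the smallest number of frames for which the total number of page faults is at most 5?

3

f=1: 14 faults
f=2: 7 faults
f=3: 5 faults
f=4: 4 faults
Smallest f with faults ≤ 5 is 3.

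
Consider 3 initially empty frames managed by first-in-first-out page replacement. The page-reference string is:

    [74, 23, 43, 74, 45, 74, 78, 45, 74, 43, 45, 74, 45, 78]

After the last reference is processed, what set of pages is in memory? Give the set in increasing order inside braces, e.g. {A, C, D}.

{45, 74, 78}

74 -> miss, frames [74]
23 -> miss, frames [74, 23]
43 -> miss, frames [74, 23, 43]
74 -> hit
45 -> miss, evict 74, frames [23, 43, 45]
74 -> miss, evict 23, frames [43, 45, 74]
78 -> miss, evict 43, frames [45, 74, 78]
45 -> hit
74 -> hit
43 -> miss, evict 45, frames [74, 78, 43]
45 -> miss, evict 74, frames [78, 43, 45]
74 -> miss, evict 78, frames [43, 45, 74]
45 -> hit
78 -> miss, evict 43, frames [45, 74, 78]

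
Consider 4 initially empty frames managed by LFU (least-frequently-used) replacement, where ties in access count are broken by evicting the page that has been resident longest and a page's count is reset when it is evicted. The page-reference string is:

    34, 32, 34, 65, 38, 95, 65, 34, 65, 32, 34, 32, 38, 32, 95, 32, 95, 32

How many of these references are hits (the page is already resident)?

10

34 → fault, frames {34}
32 → fault, frames {34,32}
34 → hit
65 → fault, frames {34,32,65}
38 → fault, frames {34,32,65,38}
95 → fault, evict 32, frames {34,65,38,95}
65 → hit
34 → hit
65 → hit
32 → fault, evict 38, frames {34,65,95,32}
34 → hit
32 → hit
38 → fault, evict 95, frames {34,65,32,38}
32 → hit
95 → fault, evict 38, frames {34,65,32,95}
32 → hit
95 → hit
32 → hit
Hits: 10.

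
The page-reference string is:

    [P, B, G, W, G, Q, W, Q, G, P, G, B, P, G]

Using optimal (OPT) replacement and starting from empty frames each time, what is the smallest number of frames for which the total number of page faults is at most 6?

f=1: 14 faults
f=2: 9 faults
f=3: 7 faults
f=4: 6 faults
f=5: 5 faults
Smallest f with faults ≤ 6 is 4.

4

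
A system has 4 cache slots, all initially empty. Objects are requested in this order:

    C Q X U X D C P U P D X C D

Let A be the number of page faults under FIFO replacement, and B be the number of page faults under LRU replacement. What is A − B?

Under FIFO: F F F F . F F F . . . F . . → 8 faults.
Under LRU: F F F F . F F F F . . F F . → 10 faults.
A − B = 8 − 10 = -2.

-2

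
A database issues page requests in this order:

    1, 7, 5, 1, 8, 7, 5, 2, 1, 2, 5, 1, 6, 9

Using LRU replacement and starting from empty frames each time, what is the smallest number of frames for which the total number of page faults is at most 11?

3

f=1: 14 faults
f=2: 13 faults
f=3: 10 faults
f=4: 8 faults
f=5: 7 faults
f=6: 7 faults
f=7: 7 faults
Smallest f with faults ≤ 11 is 3.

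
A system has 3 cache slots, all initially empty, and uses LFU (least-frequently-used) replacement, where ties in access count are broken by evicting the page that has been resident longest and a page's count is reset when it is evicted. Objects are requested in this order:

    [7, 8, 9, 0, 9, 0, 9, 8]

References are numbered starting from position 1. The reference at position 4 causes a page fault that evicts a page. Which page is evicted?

pos 1: 7: miss, frames [7]
pos 2: 8: miss, frames [7, 8]
pos 3: 9: miss, frames [7, 8, 9]
pos 4: 0: miss, evict 7, frames [8, 9, 0]
At position 4, page 7 is evicted.

7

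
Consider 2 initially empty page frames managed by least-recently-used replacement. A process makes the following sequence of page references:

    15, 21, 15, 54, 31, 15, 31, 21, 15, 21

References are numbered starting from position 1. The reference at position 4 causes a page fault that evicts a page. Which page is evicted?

pos 1: 15: fault, frames (15)
pos 2: 21: fault, frames (15 21)
pos 3: 15: hit
pos 4: 54: fault, evict 21, frames (15 54)
At position 4, page 21 is evicted.

21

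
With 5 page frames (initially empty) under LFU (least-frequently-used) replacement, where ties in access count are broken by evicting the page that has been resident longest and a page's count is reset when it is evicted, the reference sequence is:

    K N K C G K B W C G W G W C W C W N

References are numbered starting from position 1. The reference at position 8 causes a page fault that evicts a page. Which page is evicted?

N

pos 1: K: fault, frames [K]
pos 2: N: fault, frames [K, N]
pos 3: K: hit
pos 4: C: fault, frames [K, N, C]
pos 5: G: fault, frames [K, N, C, G]
pos 6: K: hit
pos 7: B: fault, frames [K, N, C, G, B]
pos 8: W: fault, evict N, frames [K, C, G, B, W]
At position 8, page N is evicted.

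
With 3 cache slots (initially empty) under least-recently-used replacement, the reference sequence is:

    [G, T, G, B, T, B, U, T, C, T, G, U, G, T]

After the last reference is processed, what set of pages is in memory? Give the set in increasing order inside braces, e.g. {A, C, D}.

{G, T, U}

G -> miss, frames (G)
T -> miss, frames (G T)
G -> hit
B -> miss, frames (T G B)
T -> hit
B -> hit
U -> miss, evict G, frames (T B U)
T -> hit
C -> miss, evict B, frames (U T C)
T -> hit
G -> miss, evict U, frames (C T G)
U -> miss, evict C, frames (T G U)
G -> hit
T -> hit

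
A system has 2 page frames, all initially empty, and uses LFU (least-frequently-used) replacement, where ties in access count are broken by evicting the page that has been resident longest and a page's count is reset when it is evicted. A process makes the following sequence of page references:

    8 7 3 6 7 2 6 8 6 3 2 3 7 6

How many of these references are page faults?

8 -> fault, frames [8]
7 -> fault, frames [8, 7]
3 -> fault, evict 8, frames [7, 3]
6 -> fault, evict 7, frames [3, 6]
7 -> fault, evict 3, frames [6, 7]
2 -> fault, evict 6, frames [7, 2]
6 -> fault, evict 7, frames [2, 6]
8 -> fault, evict 2, frames [6, 8]
6 -> hit
3 -> fault, evict 8, frames [6, 3]
2 -> fault, evict 3, frames [6, 2]
3 -> fault, evict 2, frames [6, 3]
7 -> fault, evict 3, frames [6, 7]
6 -> hit
Page faults: 12.

12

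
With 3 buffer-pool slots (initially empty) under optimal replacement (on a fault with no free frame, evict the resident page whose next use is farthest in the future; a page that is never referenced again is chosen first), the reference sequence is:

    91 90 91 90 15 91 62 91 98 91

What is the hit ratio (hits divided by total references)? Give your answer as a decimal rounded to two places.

91 → fault, frames {91}
90 → fault, frames {91,90}
91 → hit
90 → hit
15 → fault, frames {91,90,15}
91 → hit
62 → fault, evict 15, frames {91,90,62}
91 → hit
98 → fault, evict 62, frames {91,90,98}
91 → hit
Hits: 5 of 10 references → 5/10 = 0.5000.

0.50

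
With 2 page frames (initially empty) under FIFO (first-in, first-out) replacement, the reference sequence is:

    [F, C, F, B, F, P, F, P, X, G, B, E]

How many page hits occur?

3

F -> miss, frames (F)
C -> miss, frames (F C)
F -> hit
B -> miss, evict F, frames (C B)
F -> miss, evict C, frames (B F)
P -> miss, evict B, frames (F P)
F -> hit
P -> hit
X -> miss, evict F, frames (P X)
G -> miss, evict P, frames (X G)
B -> miss, evict X, frames (G B)
E -> miss, evict G, frames (B E)
Hits: 3.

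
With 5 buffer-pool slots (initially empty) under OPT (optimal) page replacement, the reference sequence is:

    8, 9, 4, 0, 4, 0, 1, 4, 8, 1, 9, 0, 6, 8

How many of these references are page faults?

6

8 -> fault, frames (8)
9 -> fault, frames (8 9)
4 -> fault, frames (8 9 4)
0 -> fault, frames (8 9 4 0)
4 -> hit
0 -> hit
1 -> fault, frames (8 9 4 0 1)
4 -> hit
8 -> hit
1 -> hit
9 -> hit
0 -> hit
6 -> fault, evict 1, frames (8 9 4 0 6)
8 -> hit
Page faults: 6.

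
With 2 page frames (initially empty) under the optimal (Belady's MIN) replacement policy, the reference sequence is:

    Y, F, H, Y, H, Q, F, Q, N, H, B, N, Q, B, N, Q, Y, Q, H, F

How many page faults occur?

13

Y -> miss, frames {Y}
F -> miss, frames {Y,F}
H -> miss, evict F, frames {Y,H}
Y -> hit
H -> hit
Q -> miss, evict Y, frames {H,Q}
F -> miss, evict H, frames {Q,F}
Q -> hit
N -> miss, evict F, frames {Q,N}
H -> miss, evict Q, frames {N,H}
B -> miss, evict H, frames {N,B}
N -> hit
Q -> miss, evict N, frames {B,Q}
B -> hit
N -> miss, evict B, frames {Q,N}
Q -> hit
Y -> miss, evict N, frames {Q,Y}
Q -> hit
H -> miss, evict Y, frames {Q,H}
F -> miss, evict H, frames {Q,F}
Page faults: 13.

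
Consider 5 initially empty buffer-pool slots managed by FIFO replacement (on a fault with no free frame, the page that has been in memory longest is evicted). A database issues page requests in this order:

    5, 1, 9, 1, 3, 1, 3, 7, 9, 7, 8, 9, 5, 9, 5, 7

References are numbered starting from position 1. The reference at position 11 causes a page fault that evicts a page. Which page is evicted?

pos 1: 5: miss, frames {5}
pos 2: 1: miss, frames {5,1}
pos 3: 9: miss, frames {5,1,9}
pos 4: 1: hit
pos 5: 3: miss, frames {5,1,9,3}
pos 6: 1: hit
pos 7: 3: hit
pos 8: 7: miss, frames {5,1,9,3,7}
pos 9: 9: hit
pos 10: 7: hit
pos 11: 8: miss, evict 5, frames {1,9,3,7,8}
At position 11, page 5 is evicted.

5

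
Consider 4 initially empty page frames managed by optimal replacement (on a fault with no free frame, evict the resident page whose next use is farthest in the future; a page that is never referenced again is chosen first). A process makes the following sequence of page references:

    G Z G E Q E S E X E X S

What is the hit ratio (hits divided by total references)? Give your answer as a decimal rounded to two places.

G → fault, frames {G}
Z → fault, frames {G,Z}
G → hit
E → fault, frames {G,Z,E}
Q → fault, frames {G,Z,E,Q}
E → hit
S → fault, evict Q, frames {G,Z,E,S}
E → hit
X → fault, evict Z, frames {G,E,S,X}
E → hit
X → hit
S → hit
Hits: 6 of 12 references → 6/12 = 0.5000.

0.50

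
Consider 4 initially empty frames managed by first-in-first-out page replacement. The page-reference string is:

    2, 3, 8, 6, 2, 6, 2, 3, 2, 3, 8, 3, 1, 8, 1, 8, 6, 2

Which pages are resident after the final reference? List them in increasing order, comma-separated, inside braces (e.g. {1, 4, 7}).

{1, 2, 6, 8}

2: miss, frames {2}
3: miss, frames {2,3}
8: miss, frames {2,3,8}
6: miss, frames {2,3,8,6}
2: hit
6: hit
2: hit
3: hit
2: hit
3: hit
8: hit
3: hit
1: miss, evict 2, frames {3,8,6,1}
8: hit
1: hit
8: hit
6: hit
2: miss, evict 3, frames {8,6,1,2}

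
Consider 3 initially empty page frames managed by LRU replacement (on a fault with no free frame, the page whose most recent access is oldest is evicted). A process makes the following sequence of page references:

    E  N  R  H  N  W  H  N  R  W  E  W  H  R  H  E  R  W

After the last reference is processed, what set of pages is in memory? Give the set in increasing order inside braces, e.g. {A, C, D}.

E -> fault, frames [E]
N -> fault, frames [E, N]
R -> fault, frames [E, N, R]
H -> fault, evict E, frames [N, R, H]
N -> hit
W -> fault, evict R, frames [H, N, W]
H -> hit
N -> hit
R -> fault, evict W, frames [H, N, R]
W -> fault, evict H, frames [N, R, W]
E -> fault, evict N, frames [R, W, E]
W -> hit
H -> fault, evict R, frames [E, W, H]
R -> fault, evict E, frames [W, H, R]
H -> hit
E -> fault, evict W, frames [R, H, E]
R -> hit
W -> fault, evict H, frames [E, R, W]

{E, R, W}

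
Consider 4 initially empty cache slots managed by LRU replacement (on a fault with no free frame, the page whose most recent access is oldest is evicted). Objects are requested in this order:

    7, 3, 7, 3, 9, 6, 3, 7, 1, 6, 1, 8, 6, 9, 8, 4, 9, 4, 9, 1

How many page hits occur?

7 → miss, frames [7]
3 → miss, frames [7, 3]
7 → hit
3 → hit
9 → miss, frames [7, 3, 9]
6 → miss, frames [7, 3, 9, 6]
3 → hit
7 → hit
1 → miss, evict 9, frames [6, 3, 7, 1]
6 → hit
1 → hit
8 → miss, evict 3, frames [7, 6, 1, 8]
6 → hit
9 → miss, evict 7, frames [1, 8, 6, 9]
8 → hit
4 → miss, evict 1, frames [6, 9, 8, 4]
9 → hit
4 → hit
9 → hit
1 → miss, evict 6, frames [8, 4, 9, 1]
Hits: 11.

11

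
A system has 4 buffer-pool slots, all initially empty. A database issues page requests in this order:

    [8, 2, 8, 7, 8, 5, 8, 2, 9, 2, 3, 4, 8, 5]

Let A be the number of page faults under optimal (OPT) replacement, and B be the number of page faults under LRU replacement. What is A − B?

-2

Under OPT: F F . F . F . . F . F F . . → 7 faults.
Under LRU: F F . F . F . . F . F F F F → 9 faults.
A − B = 7 − 9 = -2.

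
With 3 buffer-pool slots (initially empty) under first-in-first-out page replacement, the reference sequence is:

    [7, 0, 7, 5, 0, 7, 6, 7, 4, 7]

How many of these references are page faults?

6

7 → fault, frames (7)
0 → fault, frames (7 0)
7 → hit
5 → fault, frames (7 0 5)
0 → hit
7 → hit
6 → fault, evict 7, frames (0 5 6)
7 → fault, evict 0, frames (5 6 7)
4 → fault, evict 5, frames (6 7 4)
7 → hit
Page faults: 6.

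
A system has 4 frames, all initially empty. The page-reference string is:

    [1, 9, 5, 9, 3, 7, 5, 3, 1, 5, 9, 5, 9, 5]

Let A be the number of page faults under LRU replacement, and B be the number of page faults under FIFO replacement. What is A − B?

-1

Under LRU: F F F . F F . . F . F . . . → 7 faults.
Under FIFO: F F F . F F . . F . F F . . → 8 faults.
A − B = 7 − 8 = -1.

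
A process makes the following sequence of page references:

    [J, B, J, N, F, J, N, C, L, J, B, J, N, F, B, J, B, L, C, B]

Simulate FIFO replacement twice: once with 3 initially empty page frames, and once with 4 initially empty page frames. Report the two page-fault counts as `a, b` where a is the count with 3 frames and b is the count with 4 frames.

16, 13

3 frames: F F . F F F . F F . F F F F F F . F F F → 16 faults.
4 frames: F F . F F . . F F F F . F F . . . F F F → 13 faults.
13 < 16: adding a frame reduced faults, as is typical.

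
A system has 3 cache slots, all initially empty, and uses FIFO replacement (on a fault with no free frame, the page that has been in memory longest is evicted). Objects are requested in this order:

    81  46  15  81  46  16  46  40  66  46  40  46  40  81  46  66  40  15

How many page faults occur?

10

81: fault, frames (81)
46: fault, frames (81 46)
15: fault, frames (81 46 15)
81: hit
46: hit
16: fault, evict 81, frames (46 15 16)
46: hit
40: fault, evict 46, frames (15 16 40)
66: fault, evict 15, frames (16 40 66)
46: fault, evict 16, frames (40 66 46)
40: hit
46: hit
40: hit
81: fault, evict 40, frames (66 46 81)
46: hit
66: hit
40: fault, evict 66, frames (46 81 40)
15: fault, evict 46, frames (81 40 15)
Page faults: 10.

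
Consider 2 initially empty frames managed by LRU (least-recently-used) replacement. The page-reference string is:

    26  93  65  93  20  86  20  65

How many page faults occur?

6

26 → fault, frames [26]
93 → fault, frames [26, 93]
65 → fault, evict 26, frames [93, 65]
93 → hit
20 → fault, evict 65, frames [93, 20]
86 → fault, evict 93, frames [20, 86]
20 → hit
65 → fault, evict 86, frames [20, 65]
Page faults: 6.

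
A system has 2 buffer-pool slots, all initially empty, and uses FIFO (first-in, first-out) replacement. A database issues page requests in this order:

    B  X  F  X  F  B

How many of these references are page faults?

B -> fault, frames (B)
X -> fault, frames (B X)
F -> fault, evict B, frames (X F)
X -> hit
F -> hit
B -> fault, evict X, frames (F B)
Page faults: 4.

4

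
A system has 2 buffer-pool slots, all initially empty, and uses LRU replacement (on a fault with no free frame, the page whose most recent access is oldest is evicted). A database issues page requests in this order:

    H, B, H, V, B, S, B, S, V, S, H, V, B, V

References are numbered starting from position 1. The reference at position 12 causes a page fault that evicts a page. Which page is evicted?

pos 1: H: miss, frames {H}
pos 2: B: miss, frames {H,B}
pos 3: H: hit
pos 4: V: miss, evict B, frames {H,V}
pos 5: B: miss, evict H, frames {V,B}
pos 6: S: miss, evict V, frames {B,S}
pos 7: B: hit
pos 8: S: hit
pos 9: V: miss, evict B, frames {S,V}
pos 10: S: hit
pos 11: H: miss, evict V, frames {S,H}
pos 12: V: miss, evict S, frames {H,V}
At position 12, page S is evicted.

S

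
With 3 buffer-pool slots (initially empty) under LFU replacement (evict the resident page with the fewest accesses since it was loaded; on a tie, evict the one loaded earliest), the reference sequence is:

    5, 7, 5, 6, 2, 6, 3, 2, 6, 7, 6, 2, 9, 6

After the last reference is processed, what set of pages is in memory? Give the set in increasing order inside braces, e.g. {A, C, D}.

5 -> fault, frames [5]
7 -> fault, frames [5, 7]
5 -> hit
6 -> fault, frames [5, 7, 6]
2 -> fault, evict 7, frames [5, 6, 2]
6 -> hit
3 -> fault, evict 2, frames [5, 6, 3]
2 -> fault, evict 3, frames [5, 6, 2]
6 -> hit
7 -> fault, evict 2, frames [5, 6, 7]
6 -> hit
2 -> fault, evict 7, frames [5, 6, 2]
9 -> fault, evict 2, frames [5, 6, 9]
6 -> hit

{5, 6, 9}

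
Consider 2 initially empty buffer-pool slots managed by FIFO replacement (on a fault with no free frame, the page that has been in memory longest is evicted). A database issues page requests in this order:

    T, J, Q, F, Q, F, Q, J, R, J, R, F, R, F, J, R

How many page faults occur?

T: fault, frames [T]
J: fault, frames [T, J]
Q: fault, evict T, frames [J, Q]
F: fault, evict J, frames [Q, F]
Q: hit
F: hit
Q: hit
J: fault, evict Q, frames [F, J]
R: fault, evict F, frames [J, R]
J: hit
R: hit
F: fault, evict J, frames [R, F]
R: hit
F: hit
J: fault, evict R, frames [F, J]
R: fault, evict F, frames [J, R]
Page faults: 9.

9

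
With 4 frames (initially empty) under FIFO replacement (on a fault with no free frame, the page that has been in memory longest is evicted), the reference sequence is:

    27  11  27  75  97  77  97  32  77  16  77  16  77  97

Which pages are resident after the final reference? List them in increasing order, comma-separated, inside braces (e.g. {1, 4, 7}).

{16, 32, 77, 97}

27: fault, frames (27)
11: fault, frames (27 11)
27: hit
75: fault, frames (27 11 75)
97: fault, frames (27 11 75 97)
77: fault, evict 27, frames (11 75 97 77)
97: hit
32: fault, evict 11, frames (75 97 77 32)
77: hit
16: fault, evict 75, frames (97 77 32 16)
77: hit
16: hit
77: hit
97: hit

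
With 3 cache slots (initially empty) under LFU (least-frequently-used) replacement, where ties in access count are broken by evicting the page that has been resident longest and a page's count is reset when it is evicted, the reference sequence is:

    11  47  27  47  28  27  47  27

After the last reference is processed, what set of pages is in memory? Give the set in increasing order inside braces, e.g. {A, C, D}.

{27, 28, 47}

11 → miss, frames (11)
47 → miss, frames (11 47)
27 → miss, frames (11 47 27)
47 → hit
28 → miss, evict 11, frames (47 27 28)
27 → hit
47 → hit
27 → hit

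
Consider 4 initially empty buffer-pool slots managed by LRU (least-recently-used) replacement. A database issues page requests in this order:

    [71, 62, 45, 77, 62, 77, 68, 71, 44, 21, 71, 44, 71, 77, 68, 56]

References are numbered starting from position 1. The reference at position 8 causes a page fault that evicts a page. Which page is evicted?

pos 1: 71: fault, frames {71}
pos 2: 62: fault, frames {71,62}
pos 3: 45: fault, frames {71,62,45}
pos 4: 77: fault, frames {71,62,45,77}
pos 5: 62: hit
pos 6: 77: hit
pos 7: 68: fault, evict 71, frames {45,62,77,68}
pos 8: 71: fault, evict 45, frames {62,77,68,71}
At position 8, page 45 is evicted.

45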